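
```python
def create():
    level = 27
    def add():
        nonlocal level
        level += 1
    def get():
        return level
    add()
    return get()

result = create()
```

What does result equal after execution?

Step 1: level = 27. add() modifies it via nonlocal, get() reads it.
Step 2: add() makes level = 27 + 1 = 28.
Step 3: get() returns 28. result = 28

The answer is 28.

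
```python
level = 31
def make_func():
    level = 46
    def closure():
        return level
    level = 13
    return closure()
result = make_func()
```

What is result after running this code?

Step 1: make_func() sets level = 46, then later level = 13.
Step 2: closure() is called after level is reassigned to 13. Closures capture variables by reference, not by value.
Step 3: result = 13

The answer is 13.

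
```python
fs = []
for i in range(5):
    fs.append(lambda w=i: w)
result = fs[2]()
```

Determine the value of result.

Step 1: Default argument w=i captures i's value at each iteration.
Step 2: fs[2] captured w = 2 when i was 2.
Step 3: result = 2

The answer is 2.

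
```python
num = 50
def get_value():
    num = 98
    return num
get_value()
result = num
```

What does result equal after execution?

Step 1: Global num = 50.
Step 2: get_value() creates local num = 98 (shadow, not modification).
Step 3: After get_value() returns, global num is unchanged. result = 50

The answer is 50.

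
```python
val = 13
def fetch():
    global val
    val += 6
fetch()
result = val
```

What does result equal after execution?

Step 1: val = 13 globally.
Step 2: fetch() modifies global val: val += 6 = 19.
Step 3: result = 19

The answer is 19.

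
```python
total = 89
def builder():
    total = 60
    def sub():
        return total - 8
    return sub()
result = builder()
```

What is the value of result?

Step 1: builder() shadows global total with total = 60.
Step 2: sub() finds total = 60 in enclosing scope, computes 60 - 8 = 52.
Step 3: result = 52

The answer is 52.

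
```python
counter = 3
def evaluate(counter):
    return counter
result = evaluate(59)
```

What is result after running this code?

Step 1: Global counter = 3.
Step 2: evaluate(59) takes parameter counter = 59, which shadows the global.
Step 3: result = 59

The answer is 59.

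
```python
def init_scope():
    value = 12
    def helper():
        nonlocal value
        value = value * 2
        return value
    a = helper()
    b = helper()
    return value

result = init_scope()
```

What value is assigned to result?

Step 1: value starts at 12.
Step 2: First helper(): value = 12 * 2 = 24.
Step 3: Second helper(): value = 24 * 2 = 48.
Step 4: result = 48

The answer is 48.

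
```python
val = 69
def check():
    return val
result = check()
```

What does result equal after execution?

Step 1: val = 69 is defined in the global scope.
Step 2: check() looks up val. No local val exists, so Python checks the global scope via LEGB rule and finds val = 69.
Step 3: result = 69

The answer is 69.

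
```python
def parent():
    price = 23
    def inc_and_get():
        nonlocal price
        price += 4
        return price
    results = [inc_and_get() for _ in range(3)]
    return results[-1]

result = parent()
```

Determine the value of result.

Step 1: price = 23.
Step 2: Three calls to inc_and_get(), each adding 4.
Step 3: Last value = 23 + 4 * 3 = 35

The answer is 35.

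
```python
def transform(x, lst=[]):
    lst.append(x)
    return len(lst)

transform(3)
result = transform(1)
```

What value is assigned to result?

Step 1: Mutable default list persists between calls.
Step 2: First call: lst = [3], len = 1. Second call: lst = [3, 1], len = 2.
Step 3: result = 2

The answer is 2.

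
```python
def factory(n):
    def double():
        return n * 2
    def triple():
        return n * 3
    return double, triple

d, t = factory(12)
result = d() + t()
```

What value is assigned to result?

Step 1: Both closures capture the same n = 12.
Step 2: d() = 12 * 2 = 24, t() = 12 * 3 = 36.
Step 3: result = 24 + 36 = 60

The answer is 60.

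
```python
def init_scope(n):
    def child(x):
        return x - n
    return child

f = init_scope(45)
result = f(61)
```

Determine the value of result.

Step 1: init_scope(45) creates a closure capturing n = 45.
Step 2: f(61) computes 61 - 45 = 16.
Step 3: result = 16

The answer is 16.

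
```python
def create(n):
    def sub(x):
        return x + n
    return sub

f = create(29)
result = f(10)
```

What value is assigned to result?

Step 1: create(29) creates a closure that captures n = 29.
Step 2: f(10) calls the closure with x = 10, returning 10 + 29 = 39.
Step 3: result = 39

The answer is 39.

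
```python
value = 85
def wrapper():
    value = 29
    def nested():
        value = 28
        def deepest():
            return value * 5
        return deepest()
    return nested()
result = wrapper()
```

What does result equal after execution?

Step 1: deepest() looks up value through LEGB: not local, finds value = 28 in enclosing nested().
Step 2: Returns 28 * 5 = 140.
Step 3: result = 140

The answer is 140.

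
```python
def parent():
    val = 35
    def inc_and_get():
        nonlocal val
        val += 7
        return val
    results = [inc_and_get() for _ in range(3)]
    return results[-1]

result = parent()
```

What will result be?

Step 1: val = 35.
Step 2: Three calls to inc_and_get(), each adding 7.
Step 3: Last value = 35 + 7 * 3 = 56

The answer is 56.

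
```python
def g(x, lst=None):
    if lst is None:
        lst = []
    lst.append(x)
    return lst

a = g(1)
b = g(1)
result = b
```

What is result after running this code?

Step 1: None default with guard creates a NEW list each call.
Step 2: a = [1] (fresh list). b = [1] (another fresh list).
Step 3: result = [1] (this is the fix for mutable default)

The answer is [1].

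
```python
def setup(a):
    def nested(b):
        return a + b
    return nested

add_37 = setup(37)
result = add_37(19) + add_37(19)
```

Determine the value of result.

Step 1: add_37 captures a = 37.
Step 2: add_37(19) = 37 + 19 = 56, called twice.
Step 3: result = 56 + 56 = 112

The answer is 112.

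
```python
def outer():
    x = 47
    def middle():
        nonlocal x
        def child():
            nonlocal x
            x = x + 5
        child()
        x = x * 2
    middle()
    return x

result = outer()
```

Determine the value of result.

Step 1: x = 47.
Step 2: child() adds 5: x = 47 + 5 = 52.
Step 3: middle() doubles: x = 52 * 2 = 104.
Step 4: result = 104

The answer is 104.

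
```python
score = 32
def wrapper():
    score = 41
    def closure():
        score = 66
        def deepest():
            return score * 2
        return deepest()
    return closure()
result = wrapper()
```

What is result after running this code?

Step 1: deepest() looks up score through LEGB: not local, finds score = 66 in enclosing closure().
Step 2: Returns 66 * 2 = 132.
Step 3: result = 132

The answer is 132.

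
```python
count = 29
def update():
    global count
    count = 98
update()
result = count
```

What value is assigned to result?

Step 1: count = 29 globally.
Step 2: update() declares global count and sets it to 98.
Step 3: After update(), global count = 98. result = 98

The answer is 98.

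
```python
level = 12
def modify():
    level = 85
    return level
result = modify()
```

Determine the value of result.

Step 1: Global level = 12.
Step 2: modify() creates local level = 85, shadowing the global.
Step 3: Returns local level = 85. result = 85

The answer is 85.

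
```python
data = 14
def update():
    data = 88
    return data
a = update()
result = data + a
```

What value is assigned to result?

Step 1: Global data = 14. update() returns local data = 88.
Step 2: a = 88. Global data still = 14.
Step 3: result = 14 + 88 = 102

The answer is 102.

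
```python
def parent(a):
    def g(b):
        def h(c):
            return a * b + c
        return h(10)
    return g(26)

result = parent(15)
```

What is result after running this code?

Step 1: a = 15, b = 26, c = 10.
Step 2: h() computes a * b + c = 15 * 26 + 10 = 400.
Step 3: result = 400

The answer is 400.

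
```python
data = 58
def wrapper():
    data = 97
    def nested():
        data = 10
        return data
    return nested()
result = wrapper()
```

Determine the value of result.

Step 1: Three scopes define data: global (58), wrapper (97), nested (10).
Step 2: nested() has its own local data = 10, which shadows both enclosing and global.
Step 3: result = 10 (local wins in LEGB)

The answer is 10.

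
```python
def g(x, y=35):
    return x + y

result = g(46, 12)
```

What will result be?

Step 1: g(46, 12) overrides default y with 12.
Step 2: Returns 46 + 12 = 58.
Step 3: result = 58

The answer is 58.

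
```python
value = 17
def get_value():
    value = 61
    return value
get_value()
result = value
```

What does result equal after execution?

Step 1: Global value = 17.
Step 2: get_value() creates local value = 61 (shadow, not modification).
Step 3: After get_value() returns, global value is unchanged. result = 17

The answer is 17.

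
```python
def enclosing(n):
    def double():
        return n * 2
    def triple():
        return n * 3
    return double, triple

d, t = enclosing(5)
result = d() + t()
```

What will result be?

Step 1: Both closures capture the same n = 5.
Step 2: d() = 5 * 2 = 10, t() = 5 * 3 = 15.
Step 3: result = 10 + 15 = 25

The answer is 25.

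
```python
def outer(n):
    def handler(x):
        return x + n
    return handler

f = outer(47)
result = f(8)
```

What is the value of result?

Step 1: outer(47) creates a closure that captures n = 47.
Step 2: f(8) calls the closure with x = 8, returning 8 + 47 = 55.
Step 3: result = 55

The answer is 55.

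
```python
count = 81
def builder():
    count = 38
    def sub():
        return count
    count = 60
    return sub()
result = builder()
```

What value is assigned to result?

Step 1: builder() sets count = 38, then later count = 60.
Step 2: sub() is called after count is reassigned to 60. Closures capture variables by reference, not by value.
Step 3: result = 60

The answer is 60.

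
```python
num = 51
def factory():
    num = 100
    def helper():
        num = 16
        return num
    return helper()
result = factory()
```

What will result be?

Step 1: Three scopes define num: global (51), factory (100), helper (16).
Step 2: helper() has its own local num = 16, which shadows both enclosing and global.
Step 3: result = 16 (local wins in LEGB)

The answer is 16.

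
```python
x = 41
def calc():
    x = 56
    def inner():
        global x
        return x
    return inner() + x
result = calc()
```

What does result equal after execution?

Step 1: Global x = 41. calc() shadows with local x = 56.
Step 2: inner() uses global keyword, so inner() returns global x = 41.
Step 3: calc() returns 41 + 56 = 97

The answer is 97.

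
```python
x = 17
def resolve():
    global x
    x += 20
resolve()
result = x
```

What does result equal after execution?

Step 1: x = 17 globally.
Step 2: resolve() modifies global x: x += 20 = 37.
Step 3: result = 37

The answer is 37.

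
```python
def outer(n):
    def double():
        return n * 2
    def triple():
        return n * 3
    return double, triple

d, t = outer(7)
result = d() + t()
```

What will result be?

Step 1: Both closures capture the same n = 7.
Step 2: d() = 7 * 2 = 14, t() = 7 * 3 = 21.
Step 3: result = 14 + 21 = 35

The answer is 35.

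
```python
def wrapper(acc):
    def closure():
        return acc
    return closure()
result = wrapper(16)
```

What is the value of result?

Step 1: wrapper(16) binds parameter acc = 16.
Step 2: closure() looks up acc in enclosing scope and finds the parameter acc = 16.
Step 3: result = 16

The answer is 16.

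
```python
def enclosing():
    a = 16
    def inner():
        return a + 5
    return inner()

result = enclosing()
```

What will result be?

Step 1: enclosing() defines a = 16.
Step 2: inner() reads a = 16 from enclosing scope, returns 16 + 5 = 21.
Step 3: result = 21

The answer is 21.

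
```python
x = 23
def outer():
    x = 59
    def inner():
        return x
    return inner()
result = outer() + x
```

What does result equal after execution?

Step 1: Global x = 23. outer() shadows with x = 59.
Step 2: inner() returns enclosing x = 59. outer() = 59.
Step 3: result = 59 + global x (23) = 82

The answer is 82.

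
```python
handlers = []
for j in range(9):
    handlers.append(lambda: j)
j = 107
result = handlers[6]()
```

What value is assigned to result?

Step 1: Lambdas capture the variable j by reference, not by value.
Step 2: After the loop, j is reassigned to 107.
Step 3: handlers[6]() looks up the current j = 107. result = 107

The answer is 107.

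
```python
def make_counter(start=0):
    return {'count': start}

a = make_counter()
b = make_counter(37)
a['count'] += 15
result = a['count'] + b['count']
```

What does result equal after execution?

Step 1: make_counter() returns a new dict each call (immutable default 0).
Step 2: a = {'count': 0}, b = {'count': 37}.
Step 3: a['count'] += 15 = 15. result = 15 + 37 = 52

The answer is 52.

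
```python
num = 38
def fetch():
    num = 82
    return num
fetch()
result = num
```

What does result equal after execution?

Step 1: Global num = 38.
Step 2: fetch() creates local num = 82 (shadow, not modification).
Step 3: After fetch() returns, global num is unchanged. result = 38

The answer is 38.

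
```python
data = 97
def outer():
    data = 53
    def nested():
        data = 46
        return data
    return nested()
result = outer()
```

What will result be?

Step 1: Three scopes define data: global (97), outer (53), nested (46).
Step 2: nested() has its own local data = 46, which shadows both enclosing and global.
Step 3: result = 46 (local wins in LEGB)

The answer is 46.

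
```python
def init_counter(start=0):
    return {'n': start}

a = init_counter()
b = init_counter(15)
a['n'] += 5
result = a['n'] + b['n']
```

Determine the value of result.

Step 1: init_counter() returns a new dict each call (immutable default 0).
Step 2: a = {'n': 0}, b = {'n': 15}.
Step 3: a['n'] += 5 = 5. result = 5 + 15 = 20

The answer is 20.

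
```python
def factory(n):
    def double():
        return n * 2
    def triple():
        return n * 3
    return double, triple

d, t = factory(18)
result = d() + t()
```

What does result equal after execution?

Step 1: Both closures capture the same n = 18.
Step 2: d() = 18 * 2 = 36, t() = 18 * 3 = 54.
Step 3: result = 36 + 54 = 90

The answer is 90.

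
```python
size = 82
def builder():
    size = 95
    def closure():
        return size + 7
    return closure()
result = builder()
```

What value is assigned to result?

Step 1: builder() shadows global size with size = 95.
Step 2: closure() finds size = 95 in enclosing scope, computes 95 + 7 = 102.
Step 3: result = 102

The answer is 102.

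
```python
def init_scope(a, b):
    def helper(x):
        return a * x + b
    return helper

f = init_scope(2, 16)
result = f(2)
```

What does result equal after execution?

Step 1: init_scope(2, 16) captures a = 2, b = 16.
Step 2: f(2) computes 2 * 2 + 16 = 20.
Step 3: result = 20

The answer is 20.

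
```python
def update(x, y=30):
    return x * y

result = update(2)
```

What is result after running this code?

Step 1: update(2) uses default y = 30.
Step 2: Returns 2 * 30 = 60.
Step 3: result = 60

The answer is 60.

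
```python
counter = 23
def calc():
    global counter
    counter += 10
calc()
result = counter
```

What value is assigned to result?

Step 1: counter = 23 globally.
Step 2: calc() modifies global counter: counter += 10 = 33.
Step 3: result = 33

The answer is 33.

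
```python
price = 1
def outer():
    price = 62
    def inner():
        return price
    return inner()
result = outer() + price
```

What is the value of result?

Step 1: Global price = 1. outer() shadows with price = 62.
Step 2: inner() returns enclosing price = 62. outer() = 62.
Step 3: result = 62 + global price (1) = 63

The answer is 63.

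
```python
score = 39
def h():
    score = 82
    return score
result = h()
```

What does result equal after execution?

Step 1: Global score = 39.
Step 2: h() creates local score = 82, shadowing the global.
Step 3: Returns local score = 82. result = 82

The answer is 82.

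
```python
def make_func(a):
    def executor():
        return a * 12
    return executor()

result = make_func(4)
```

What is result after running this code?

Step 1: make_func(4) binds parameter a = 4.
Step 2: executor() accesses a = 4 from enclosing scope.
Step 3: result = 4 * 12 = 48

The answer is 48.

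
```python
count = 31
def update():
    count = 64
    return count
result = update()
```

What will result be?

Step 1: Global count = 31.
Step 2: update() creates local count = 64, shadowing the global.
Step 3: Returns local count = 64. result = 64

The answer is 64.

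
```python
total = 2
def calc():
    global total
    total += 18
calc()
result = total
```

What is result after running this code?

Step 1: total = 2 globally.
Step 2: calc() modifies global total: total += 18 = 20.
Step 3: result = 20

The answer is 20.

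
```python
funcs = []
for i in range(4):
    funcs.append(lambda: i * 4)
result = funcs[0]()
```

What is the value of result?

Step 1: All lambdas reference the same variable i (late binding).
Step 2: After the loop, i = 3. Every lambda returns i * 4.
Step 3: funcs[0]() = 3 * 4 = 12

The answer is 12.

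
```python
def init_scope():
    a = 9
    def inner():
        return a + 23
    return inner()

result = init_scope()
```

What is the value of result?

Step 1: init_scope() defines a = 9.
Step 2: inner() reads a = 9 from enclosing scope, returns 9 + 23 = 32.
Step 3: result = 32

The answer is 32.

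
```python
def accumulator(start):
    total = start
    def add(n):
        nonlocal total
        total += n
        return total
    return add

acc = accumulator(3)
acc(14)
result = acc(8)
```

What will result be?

Step 1: accumulator(3) creates closure with total = 3.
Step 2: First acc(14): total = 3 + 14 = 17.
Step 3: Second acc(8): total = 17 + 8 = 25. result = 25

The answer is 25.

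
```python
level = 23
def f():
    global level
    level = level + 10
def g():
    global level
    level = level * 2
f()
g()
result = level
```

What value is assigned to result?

Step 1: level = 23.
Step 2: f() adds 10: level = 23 + 10 = 33.
Step 3: g() doubles: level = 33 * 2 = 66.
Step 4: result = 66

The answer is 66.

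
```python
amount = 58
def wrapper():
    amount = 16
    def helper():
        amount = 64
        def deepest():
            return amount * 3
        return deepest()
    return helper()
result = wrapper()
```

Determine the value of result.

Step 1: deepest() looks up amount through LEGB: not local, finds amount = 64 in enclosing helper().
Step 2: Returns 64 * 3 = 192.
Step 3: result = 192

The answer is 192.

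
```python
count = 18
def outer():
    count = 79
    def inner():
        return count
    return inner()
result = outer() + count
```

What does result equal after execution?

Step 1: Global count = 18. outer() shadows with count = 79.
Step 2: inner() returns enclosing count = 79. outer() = 79.
Step 3: result = 79 + global count (18) = 97

The answer is 97.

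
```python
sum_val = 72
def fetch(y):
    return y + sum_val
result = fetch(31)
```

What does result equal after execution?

Step 1: sum_val = 72 is defined globally.
Step 2: fetch(31) uses parameter y = 31 and looks up sum_val from global scope = 72.
Step 3: result = 31 + 72 = 103

The answer is 103.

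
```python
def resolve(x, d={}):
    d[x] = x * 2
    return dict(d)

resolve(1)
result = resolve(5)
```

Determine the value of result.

Step 1: Mutable default dict is shared across calls.
Step 2: First call adds 1: 2. Second call adds 5: 10.
Step 3: result = {1: 2, 5: 10}

The answer is {1: 2, 5: 10}.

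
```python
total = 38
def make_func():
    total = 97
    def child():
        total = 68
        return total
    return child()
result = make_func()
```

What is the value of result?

Step 1: Three scopes define total: global (38), make_func (97), child (68).
Step 2: child() has its own local total = 68, which shadows both enclosing and global.
Step 3: result = 68 (local wins in LEGB)

The answer is 68.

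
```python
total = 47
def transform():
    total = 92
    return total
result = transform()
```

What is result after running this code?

Step 1: Global total = 47.
Step 2: transform() creates local total = 92, shadowing the global.
Step 3: Returns local total = 92. result = 92

The answer is 92.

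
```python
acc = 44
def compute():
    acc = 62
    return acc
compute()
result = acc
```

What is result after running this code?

Step 1: Global acc = 44.
Step 2: compute() creates local acc = 62 (shadow, not modification).
Step 3: After compute() returns, global acc is unchanged. result = 44

The answer is 44.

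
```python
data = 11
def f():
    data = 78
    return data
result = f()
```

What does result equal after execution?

Step 1: Global data = 11.
Step 2: f() creates local data = 78, shadowing the global.
Step 3: Returns local data = 78. result = 78

The answer is 78.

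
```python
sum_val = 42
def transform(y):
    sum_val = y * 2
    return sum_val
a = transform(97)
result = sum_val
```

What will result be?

Step 1: Global sum_val = 42.
Step 2: transform(97) creates local sum_val = 97 * 2 = 194.
Step 3: Global sum_val unchanged because no global keyword. result = 42

The answer is 42.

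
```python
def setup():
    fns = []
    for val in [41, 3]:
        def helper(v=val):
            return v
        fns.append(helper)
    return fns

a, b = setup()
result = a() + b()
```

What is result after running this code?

Step 1: Default argument v=val captures val at each iteration.
Step 2: a() returns 41 (captured at first iteration), b() returns 3 (captured at second).
Step 3: result = 41 + 3 = 44

The answer is 44.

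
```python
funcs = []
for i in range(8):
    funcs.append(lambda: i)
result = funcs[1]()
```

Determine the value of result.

Step 1: The loop creates 8 lambdas, all referencing the same variable i.
Step 2: After the loop, i = 7 (final value).
Step 3: funcs[1]() looks up i at call time and finds 7. This is the late binding gotcha. result = 7

The answer is 7.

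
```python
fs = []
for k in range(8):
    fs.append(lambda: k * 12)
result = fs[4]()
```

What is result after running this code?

Step 1: All lambdas reference the same variable k (late binding).
Step 2: After the loop, k = 7. Every lambda returns k * 12.
Step 3: fs[4]() = 7 * 12 = 84

The answer is 84.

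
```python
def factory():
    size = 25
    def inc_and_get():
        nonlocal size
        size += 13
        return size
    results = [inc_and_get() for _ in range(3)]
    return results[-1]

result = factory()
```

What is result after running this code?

Step 1: size = 25.
Step 2: Three calls to inc_and_get(), each adding 13.
Step 3: Last value = 25 + 13 * 3 = 64

The answer is 64.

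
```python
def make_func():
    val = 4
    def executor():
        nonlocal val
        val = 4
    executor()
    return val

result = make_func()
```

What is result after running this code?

Step 1: make_func() sets val = 4.
Step 2: executor() uses nonlocal to reassign val = 4.
Step 3: result = 4

The answer is 4.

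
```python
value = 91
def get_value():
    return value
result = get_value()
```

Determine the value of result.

Step 1: value = 91 is defined in the global scope.
Step 2: get_value() looks up value. No local value exists, so Python checks the global scope via LEGB rule and finds value = 91.
Step 3: result = 91

The answer is 91.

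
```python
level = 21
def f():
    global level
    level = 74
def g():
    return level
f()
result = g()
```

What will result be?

Step 1: level = 21.
Step 2: f() sets global level = 74.
Step 3: g() reads global level = 74. result = 74

The answer is 74.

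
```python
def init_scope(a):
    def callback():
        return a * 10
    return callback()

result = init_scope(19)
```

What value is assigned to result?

Step 1: init_scope(19) binds parameter a = 19.
Step 2: callback() accesses a = 19 from enclosing scope.
Step 3: result = 19 * 10 = 190

The answer is 190.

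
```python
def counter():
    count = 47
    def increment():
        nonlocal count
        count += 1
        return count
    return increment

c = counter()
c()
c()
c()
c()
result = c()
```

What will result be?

Step 1: counter() creates closure with count = 47.
Step 2: Each c() call increments count via nonlocal. After 5 calls: 47 + 5 = 52.
Step 3: result = 52

The answer is 52.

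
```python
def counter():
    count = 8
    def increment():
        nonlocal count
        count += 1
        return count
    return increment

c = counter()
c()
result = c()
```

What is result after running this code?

Step 1: counter() creates closure with count = 8.
Step 2: Each c() call increments count via nonlocal. After 2 calls: 8 + 2 = 10.
Step 3: result = 10

The answer is 10.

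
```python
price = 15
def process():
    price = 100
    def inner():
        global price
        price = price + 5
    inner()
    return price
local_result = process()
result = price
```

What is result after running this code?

Step 1: Global price = 15. process() creates local price = 100.
Step 2: inner() declares global price and adds 5: global price = 15 + 5 = 20.
Step 3: process() returns its local price = 100 (unaffected by inner).
Step 4: result = global price = 20

The answer is 20.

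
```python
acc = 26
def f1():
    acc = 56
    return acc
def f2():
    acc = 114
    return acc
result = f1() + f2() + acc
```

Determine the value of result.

Step 1: Each function shadows global acc with its own local.
Step 2: f1() returns 56, f2() returns 114.
Step 3: Global acc = 26 is unchanged. result = 56 + 114 + 26 = 196

The answer is 196.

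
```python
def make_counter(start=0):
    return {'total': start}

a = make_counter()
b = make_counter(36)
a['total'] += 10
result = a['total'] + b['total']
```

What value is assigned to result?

Step 1: make_counter() returns a new dict each call (immutable default 0).
Step 2: a = {'total': 0}, b = {'total': 36}.
Step 3: a['total'] += 10 = 10. result = 10 + 36 = 46

The answer is 46.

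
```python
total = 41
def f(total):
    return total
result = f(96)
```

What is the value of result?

Step 1: Global total = 41.
Step 2: f(96) takes parameter total = 96, which shadows the global.
Step 3: result = 96

The answer is 96.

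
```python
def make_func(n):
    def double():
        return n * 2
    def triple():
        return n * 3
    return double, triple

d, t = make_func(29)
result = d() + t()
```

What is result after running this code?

Step 1: Both closures capture the same n = 29.
Step 2: d() = 29 * 2 = 58, t() = 29 * 3 = 87.
Step 3: result = 58 + 87 = 145

The answer is 145.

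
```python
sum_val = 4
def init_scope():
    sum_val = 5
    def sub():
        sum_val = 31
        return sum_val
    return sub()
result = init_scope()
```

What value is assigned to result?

Step 1: Three scopes define sum_val: global (4), init_scope (5), sub (31).
Step 2: sub() has its own local sum_val = 31, which shadows both enclosing and global.
Step 3: result = 31 (local wins in LEGB)

The answer is 31.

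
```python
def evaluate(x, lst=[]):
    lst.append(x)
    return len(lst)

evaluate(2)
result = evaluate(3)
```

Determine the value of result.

Step 1: Mutable default list persists between calls.
Step 2: First call: lst = [2], len = 1. Second call: lst = [2, 3], len = 2.
Step 3: result = 2

The answer is 2.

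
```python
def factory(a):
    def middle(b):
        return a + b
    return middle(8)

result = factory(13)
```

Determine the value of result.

Step 1: factory(13) passes a = 13.
Step 2: middle(8) has b = 8, reads a = 13 from enclosing.
Step 3: result = 13 + 8 = 21

The answer is 21.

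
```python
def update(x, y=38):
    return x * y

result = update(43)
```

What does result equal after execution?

Step 1: update(43) uses default y = 38.
Step 2: Returns 43 * 38 = 1634.
Step 3: result = 1634

The answer is 1634.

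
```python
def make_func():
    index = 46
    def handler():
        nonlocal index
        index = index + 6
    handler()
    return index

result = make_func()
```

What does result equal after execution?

Step 1: make_func() sets index = 46.
Step 2: handler() uses nonlocal to modify index in make_func's scope: index = 46 + 6 = 52.
Step 3: make_func() returns the modified index = 52

The answer is 52.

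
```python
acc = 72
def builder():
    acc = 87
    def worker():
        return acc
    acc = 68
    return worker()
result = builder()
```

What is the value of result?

Step 1: builder() sets acc = 87, then later acc = 68.
Step 2: worker() is called after acc is reassigned to 68. Closures capture variables by reference, not by value.
Step 3: result = 68

The answer is 68.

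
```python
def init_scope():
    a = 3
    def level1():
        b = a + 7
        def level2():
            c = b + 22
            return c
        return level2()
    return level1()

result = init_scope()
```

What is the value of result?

Step 1: a = 3. b = a + 7 = 10.
Step 2: c = b + 22 = 10 + 22 = 32.
Step 3: result = 32

The answer is 32.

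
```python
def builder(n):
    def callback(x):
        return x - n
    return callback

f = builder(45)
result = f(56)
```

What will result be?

Step 1: builder(45) creates a closure capturing n = 45.
Step 2: f(56) computes 56 - 45 = 11.
Step 3: result = 11

The answer is 11.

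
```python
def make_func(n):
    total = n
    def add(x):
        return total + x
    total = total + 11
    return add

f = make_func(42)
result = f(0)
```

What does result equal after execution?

Step 1: make_func(42) sets total = 42, then total = 42 + 11 = 53.
Step 2: Closures capture by reference, so add sees total = 53.
Step 3: f(0) returns 53 + 0 = 53

The answer is 53.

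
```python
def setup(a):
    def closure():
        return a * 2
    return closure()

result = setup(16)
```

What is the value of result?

Step 1: setup(16) binds parameter a = 16.
Step 2: closure() accesses a = 16 from enclosing scope.
Step 3: result = 16 * 2 = 32

The answer is 32.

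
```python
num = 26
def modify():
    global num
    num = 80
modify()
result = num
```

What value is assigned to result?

Step 1: num = 26 globally.
Step 2: modify() declares global num and sets it to 80.
Step 3: After modify(), global num = 80. result = 80

The answer is 80.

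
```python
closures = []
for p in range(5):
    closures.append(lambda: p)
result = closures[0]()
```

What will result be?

Step 1: The loop creates 5 lambdas, all referencing the same variable p.
Step 2: After the loop, p = 4 (final value).
Step 3: closures[0]() looks up p at call time and finds 4. This is the late binding gotcha. result = 4

The answer is 4.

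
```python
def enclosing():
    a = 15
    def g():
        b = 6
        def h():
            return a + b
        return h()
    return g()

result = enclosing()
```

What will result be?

Step 1: enclosing() defines a = 15. g() defines b = 6.
Step 2: h() accesses both from enclosing scopes: a = 15, b = 6.
Step 3: result = 15 + 6 = 21

The answer is 21.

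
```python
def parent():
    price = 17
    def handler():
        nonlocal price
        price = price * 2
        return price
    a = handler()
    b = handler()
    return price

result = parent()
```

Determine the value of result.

Step 1: price starts at 17.
Step 2: First handler(): price = 17 * 2 = 34.
Step 3: Second handler(): price = 34 * 2 = 68.
Step 4: result = 68

The answer is 68.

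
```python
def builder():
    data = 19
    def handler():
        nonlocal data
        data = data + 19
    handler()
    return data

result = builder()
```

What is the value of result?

Step 1: builder() sets data = 19.
Step 2: handler() uses nonlocal to modify data in builder's scope: data = 19 + 19 = 38.
Step 3: builder() returns the modified data = 38

The answer is 38.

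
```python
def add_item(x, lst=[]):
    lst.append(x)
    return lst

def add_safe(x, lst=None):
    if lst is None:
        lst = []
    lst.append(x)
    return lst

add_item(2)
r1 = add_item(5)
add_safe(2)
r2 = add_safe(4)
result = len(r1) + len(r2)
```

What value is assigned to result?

Step 1: add_item shares mutable default: after 2 calls, lst = [2, 5], len = 2.
Step 2: add_safe creates fresh list each time: r2 = [4], len = 1.
Step 3: result = 2 + 1 = 3

The answer is 3.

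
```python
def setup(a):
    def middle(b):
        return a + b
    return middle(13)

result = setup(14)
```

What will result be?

Step 1: setup(14) passes a = 14.
Step 2: middle(13) has b = 13, reads a = 14 from enclosing.
Step 3: result = 14 + 13 = 27

The answer is 27.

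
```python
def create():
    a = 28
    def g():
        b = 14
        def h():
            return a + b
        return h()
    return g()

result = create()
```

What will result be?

Step 1: create() defines a = 28. g() defines b = 14.
Step 2: h() accesses both from enclosing scopes: a = 28, b = 14.
Step 3: result = 28 + 14 = 42

The answer is 42.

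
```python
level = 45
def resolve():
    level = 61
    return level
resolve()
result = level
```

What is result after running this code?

Step 1: Global level = 45.
Step 2: resolve() creates local level = 61 (shadow, not modification).
Step 3: After resolve() returns, global level is unchanged. result = 45

The answer is 45.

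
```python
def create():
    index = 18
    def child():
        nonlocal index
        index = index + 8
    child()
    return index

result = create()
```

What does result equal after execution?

Step 1: create() sets index = 18.
Step 2: child() uses nonlocal to modify index in create's scope: index = 18 + 8 = 26.
Step 3: create() returns the modified index = 26

The answer is 26.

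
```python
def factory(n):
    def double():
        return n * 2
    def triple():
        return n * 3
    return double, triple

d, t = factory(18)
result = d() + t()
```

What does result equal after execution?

Step 1: Both closures capture the same n = 18.
Step 2: d() = 18 * 2 = 36, t() = 18 * 3 = 54.
Step 3: result = 36 + 54 = 90

The answer is 90.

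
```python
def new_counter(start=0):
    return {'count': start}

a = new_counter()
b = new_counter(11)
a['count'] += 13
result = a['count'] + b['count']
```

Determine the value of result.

Step 1: new_counter() returns a new dict each call (immutable default 0).
Step 2: a = {'count': 0}, b = {'count': 11}.
Step 3: a['count'] += 13 = 13. result = 13 + 11 = 24

The answer is 24.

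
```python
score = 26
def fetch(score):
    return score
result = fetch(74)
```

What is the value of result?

Step 1: Global score = 26.
Step 2: fetch(74) takes parameter score = 74, which shadows the global.
Step 3: result = 74

The answer is 74.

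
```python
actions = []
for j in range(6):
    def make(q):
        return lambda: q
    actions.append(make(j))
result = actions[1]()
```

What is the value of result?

Step 1: make(j) creates a new scope capturing q = j at call time.
Step 2: actions[1] = make(1), so its lambda captures q = 1.
Step 3: result = 1 (closure factory fixes late binding)

The answer is 1.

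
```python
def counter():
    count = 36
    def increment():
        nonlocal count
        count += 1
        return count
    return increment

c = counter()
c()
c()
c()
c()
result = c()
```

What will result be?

Step 1: counter() creates closure with count = 36.
Step 2: Each c() call increments count via nonlocal. After 5 calls: 36 + 5 = 41.
Step 3: result = 41

The answer is 41.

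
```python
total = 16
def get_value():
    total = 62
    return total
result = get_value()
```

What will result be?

Step 1: Global total = 16.
Step 2: get_value() creates local total = 62, shadowing the global.
Step 3: Returns local total = 62. result = 62

The answer is 62.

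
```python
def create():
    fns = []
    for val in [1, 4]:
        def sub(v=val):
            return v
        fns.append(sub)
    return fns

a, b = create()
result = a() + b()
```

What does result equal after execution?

Step 1: Default argument v=val captures val at each iteration.
Step 2: a() returns 1 (captured at first iteration), b() returns 4 (captured at second).
Step 3: result = 1 + 4 = 5

The answer is 5.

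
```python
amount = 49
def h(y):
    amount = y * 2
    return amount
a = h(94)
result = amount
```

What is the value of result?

Step 1: Global amount = 49.
Step 2: h(94) creates local amount = 94 * 2 = 188.
Step 3: Global amount unchanged because no global keyword. result = 49

The answer is 49.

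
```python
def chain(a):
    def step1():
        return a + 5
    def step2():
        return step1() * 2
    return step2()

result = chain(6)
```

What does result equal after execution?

Step 1: chain(6) captures a = 6.
Step 2: step2() calls step1() which returns 6 + 5 = 11.
Step 3: step2() returns 11 * 2 = 22

The answer is 22.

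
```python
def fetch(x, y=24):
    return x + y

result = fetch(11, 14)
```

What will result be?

Step 1: fetch(11, 14) overrides default y with 14.
Step 2: Returns 11 + 14 = 25.
Step 3: result = 25

The answer is 25.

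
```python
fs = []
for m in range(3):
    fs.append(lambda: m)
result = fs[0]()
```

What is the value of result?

Step 1: The loop creates 3 lambdas, all referencing the same variable m.
Step 2: After the loop, m = 2 (final value).
Step 3: fs[0]() looks up m at call time and finds 2. This is the late binding gotcha. result = 2

The answer is 2.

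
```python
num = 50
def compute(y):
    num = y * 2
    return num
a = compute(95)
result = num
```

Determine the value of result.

Step 1: Global num = 50.
Step 2: compute(95) creates local num = 95 * 2 = 190.
Step 3: Global num unchanged because no global keyword. result = 50

The answer is 50.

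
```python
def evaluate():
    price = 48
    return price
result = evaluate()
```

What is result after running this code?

Step 1: evaluate() defines price = 48 in its local scope.
Step 2: return price finds the local variable price = 48.
Step 3: result = 48

The answer is 48.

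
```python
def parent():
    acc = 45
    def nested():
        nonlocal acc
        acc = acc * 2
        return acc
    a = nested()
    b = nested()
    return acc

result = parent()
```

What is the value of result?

Step 1: acc starts at 45.
Step 2: First nested(): acc = 45 * 2 = 90.
Step 3: Second nested(): acc = 90 * 2 = 180.
Step 4: result = 180

The answer is 180.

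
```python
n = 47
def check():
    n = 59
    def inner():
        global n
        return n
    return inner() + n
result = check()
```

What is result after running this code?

Step 1: Global n = 47. check() shadows with local n = 59.
Step 2: inner() uses global keyword, so inner() returns global n = 47.
Step 3: check() returns 47 + 59 = 106

The answer is 106.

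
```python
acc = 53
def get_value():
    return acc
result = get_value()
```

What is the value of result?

Step 1: acc = 53 is defined in the global scope.
Step 2: get_value() looks up acc. No local acc exists, so Python checks the global scope via LEGB rule and finds acc = 53.
Step 3: result = 53

The answer is 53.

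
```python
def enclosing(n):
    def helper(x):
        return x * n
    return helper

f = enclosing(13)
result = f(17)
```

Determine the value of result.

Step 1: enclosing(13) creates a closure capturing n = 13.
Step 2: f(17) computes 17 * 13 = 221.
Step 3: result = 221

The answer is 221.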